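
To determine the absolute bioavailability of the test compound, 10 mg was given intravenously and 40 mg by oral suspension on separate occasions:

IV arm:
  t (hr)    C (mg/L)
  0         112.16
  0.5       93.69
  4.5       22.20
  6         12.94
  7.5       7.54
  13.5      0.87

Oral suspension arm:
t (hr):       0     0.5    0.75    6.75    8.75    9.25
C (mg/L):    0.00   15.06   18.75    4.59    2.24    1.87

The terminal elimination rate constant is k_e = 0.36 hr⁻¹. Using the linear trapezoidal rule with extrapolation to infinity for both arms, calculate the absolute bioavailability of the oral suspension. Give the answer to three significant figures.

F = 0.0646

Trapezoidal AUC_0→13.5 (IV):
  [0→0.5]: (112.16+93.69)/2 × 0.5 = 51.4625
  [0.5→4.5]: (93.69+22.20)/2 × 4 = 231.78
  [4.5→6]: (22.20+12.94)/2 × 1.5 = 26.355
  [6→7.5]: (12.94+7.54)/2 × 1.5 = 15.36
  [7.5→13.5]: (7.54+0.87)/2 × 6 = 25.23
  Sum = 350.1875 mg/L·hr
IV tail: 0.87/0.36 = 2.417; AUC_iv,0→∞ = 350.1875 + 2.417 = 352.6045 mg/L·hr
Trapezoidal AUC_0→9.25 (oral suspension):
  [0→0.5]: (0.00+15.06)/2 × 0.5 = 3.765
  [0.5→0.75]: (15.06+18.75)/2 × 0.25 = 4.22625
  [0.75→6.75]: (18.75+4.59)/2 × 6 = 70.02
  [6.75→8.75]: (4.59+2.24)/2 × 2 = 6.83
  [8.75→9.25]: (2.24+1.87)/2 × 0.5 = 1.0275
  Sum = 85.86875 mg/L·hr
oral suspension tail: 1.87/0.36 = 5.194; AUC_ev,0→∞ = 85.86875 + 5.194 = 91.06275 mg/L·hr
F = (AUC_ev/D_ev)/(AUC_iv/D_iv) = (91.06275/40)/(352.6045/10) = 2.27657/35.26045 = 0.0646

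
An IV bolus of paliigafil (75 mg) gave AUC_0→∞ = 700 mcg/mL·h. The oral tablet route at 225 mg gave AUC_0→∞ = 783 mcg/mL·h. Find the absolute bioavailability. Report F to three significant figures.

F = 0.373

F = (AUC_ev / D_ev) / (AUC_iv / D_iv)
  = (783/225) / (700/75)
  = 3.48 / 9.33333 = 0.3729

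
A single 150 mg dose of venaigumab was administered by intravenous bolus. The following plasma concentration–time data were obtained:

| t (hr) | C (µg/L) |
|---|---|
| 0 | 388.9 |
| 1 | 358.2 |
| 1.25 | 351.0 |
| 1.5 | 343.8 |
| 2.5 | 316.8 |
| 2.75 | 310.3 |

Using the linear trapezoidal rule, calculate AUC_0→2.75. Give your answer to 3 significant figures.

Trapezoidal AUC_0→2.75:
  [0→1]: (388.9+358.2)/2 × 1 = 373.55
  [1→1.25]: (358.2+351.0)/2 × 0.25 = 88.65
  [1.25→1.5]: (351.0+343.8)/2 × 0.25 = 86.85
  [1.5→2.5]: (343.8+316.8)/2 × 1 = 330.3
  [2.5→2.75]: (316.8+310.3)/2 × 0.25 = 78.3875
  Sum = 957.7375 µg/L·hr

AUC = 958 µg/L·hr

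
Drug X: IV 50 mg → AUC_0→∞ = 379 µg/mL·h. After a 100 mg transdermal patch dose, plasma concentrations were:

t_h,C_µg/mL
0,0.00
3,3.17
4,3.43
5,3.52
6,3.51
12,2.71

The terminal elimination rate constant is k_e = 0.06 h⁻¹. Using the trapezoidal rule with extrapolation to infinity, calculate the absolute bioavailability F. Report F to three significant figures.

Trapezoidal AUC_0→12 (transdermal patch):
  [0→3]: (0.00+3.17)/2 × 3 = 4.755
  [3→4]: (3.17+3.43)/2 × 1 = 3.3
  [4→5]: (3.43+3.52)/2 × 1 = 3.475
  [5→6]: (3.52+3.51)/2 × 1 = 3.515
  [6→12]: (3.51+2.71)/2 × 6 = 18.66
  Sum = 33.705 µg/mL·h
Tail: C_last/k_e = 2.71/0.06 = 45.167
AUC_0→∞ (transdermal patch) = 33.705 + 45.167 = 78.872 µg/mL·h
F = (AUC_ev/D_ev)/(AUC_iv/D_iv) = (78.872/100)/(379/50) = 0.78872/7.58 = 0.1041

F = 0.104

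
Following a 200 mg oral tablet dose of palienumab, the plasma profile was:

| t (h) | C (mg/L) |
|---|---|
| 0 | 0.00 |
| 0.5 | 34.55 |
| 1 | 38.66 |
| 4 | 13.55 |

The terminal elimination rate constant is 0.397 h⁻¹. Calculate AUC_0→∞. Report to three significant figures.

AUC = 139 mg/L·h

Trapezoidal AUC_0→4:
  [0→0.5]: (0.00+34.55)/2 × 0.5 = 8.6375
  [0.5→1]: (34.55+38.66)/2 × 0.5 = 18.3025
  [1→4]: (38.66+13.55)/2 × 3 = 78.315
  Sum = 105.255 mg/L·h
Extrapolated tail: C_last / k_e = 13.55 / 0.397 = 34.131
AUC_0→∞ = 105.255 + 34.131 = 139.386 mg/L·h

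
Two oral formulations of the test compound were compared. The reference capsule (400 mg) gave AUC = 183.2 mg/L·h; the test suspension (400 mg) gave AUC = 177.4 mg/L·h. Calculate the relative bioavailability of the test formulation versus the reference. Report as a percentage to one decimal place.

F_rel = 96.8%

F_rel = (AUC_test/D_test) / (AUC_ref/D_ref)
      = (177.4/400) / (183.2/400)
      = 0.4435 / 0.458 = 0.9683 = 96.83%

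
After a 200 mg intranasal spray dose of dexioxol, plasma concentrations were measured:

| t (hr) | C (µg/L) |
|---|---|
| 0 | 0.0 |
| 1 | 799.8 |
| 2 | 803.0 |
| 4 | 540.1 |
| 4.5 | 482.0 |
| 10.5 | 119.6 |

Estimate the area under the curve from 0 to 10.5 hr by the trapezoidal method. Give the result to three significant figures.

AUC = 4600 µg/L·hr

Trapezoidal AUC_0→10.5:
  [0→1]: (0.0+799.8)/2 × 1 = 399.9
  [1→2]: (799.8+803.0)/2 × 1 = 801.4
  [2→4]: (803.0+540.1)/2 × 2 = 1343.1
  [4→4.5]: (540.1+482.0)/2 × 0.5 = 255.525
  [4.5→10.5]: (482.0+119.6)/2 × 6 = 1804.8
  Sum = 4604.725 µg/L·hr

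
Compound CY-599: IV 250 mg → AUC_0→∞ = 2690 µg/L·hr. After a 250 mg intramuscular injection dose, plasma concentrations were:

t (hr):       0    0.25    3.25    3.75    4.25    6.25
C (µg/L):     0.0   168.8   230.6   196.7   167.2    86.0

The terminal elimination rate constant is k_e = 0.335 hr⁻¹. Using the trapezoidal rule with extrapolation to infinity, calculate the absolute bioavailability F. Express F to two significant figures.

Trapezoidal AUC_0→6.25 (intramuscular injection):
  [0→0.25]: (0.0+168.8)/2 × 0.25 = 21.1
  [0.25→3.25]: (168.8+230.6)/2 × 3 = 599.1
  [3.25→3.75]: (230.6+196.7)/2 × 0.5 = 106.825
  [3.75→4.25]: (196.7+167.2)/2 × 0.5 = 90.975
  [4.25→6.25]: (167.2+86.0)/2 × 2 = 253.2
  Sum = 1071.2 µg/L·hr
Tail: C_last/k_e = 86.0/0.335 = 256.716
AUC_0→∞ (intramuscular injection) = 1071.2 + 256.716 = 1327.916 µg/L·hr
F = (AUC_ev/D_ev)/(AUC_iv/D_iv) = (1327.916/250)/(2690/250) = 5.311664/10.76 = 0.4936

F = 0.49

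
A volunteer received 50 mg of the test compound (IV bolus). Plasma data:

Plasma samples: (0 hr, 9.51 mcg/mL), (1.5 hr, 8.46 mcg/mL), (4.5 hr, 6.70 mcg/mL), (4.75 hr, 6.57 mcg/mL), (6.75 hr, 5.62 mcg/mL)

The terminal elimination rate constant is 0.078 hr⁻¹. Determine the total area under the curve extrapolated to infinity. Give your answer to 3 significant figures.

AUC = 122 mcg/mL·hr

Trapezoidal AUC_0→6.75:
  [0→1.5]: (9.51+8.46)/2 × 1.5 = 13.4775
  [1.5→4.5]: (8.46+6.70)/2 × 3 = 22.74
  [4.5→4.75]: (6.70+6.57)/2 × 0.25 = 1.65875
  [4.75→6.75]: (6.57+5.62)/2 × 2 = 12.19
  Sum = 50.06625 mcg/mL·hr
Extrapolated tail: C_last / k_e = 5.62 / 0.078 = 72.051
AUC_0→∞ = 50.06625 + 72.051 = 122.11725 mcg/mL·hr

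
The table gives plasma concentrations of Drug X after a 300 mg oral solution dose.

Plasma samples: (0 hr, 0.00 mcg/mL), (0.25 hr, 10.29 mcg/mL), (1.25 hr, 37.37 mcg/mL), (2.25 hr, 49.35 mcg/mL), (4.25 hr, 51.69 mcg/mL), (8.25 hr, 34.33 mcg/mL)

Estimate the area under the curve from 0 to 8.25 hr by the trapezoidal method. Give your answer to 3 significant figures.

AUC = 342 mcg/mL·hr

Trapezoidal AUC_0→8.25:
  [0→0.25]: (0.00+10.29)/2 × 0.25 = 1.28625
  [0.25→1.25]: (10.29+37.37)/2 × 1 = 23.83
  [1.25→2.25]: (37.37+49.35)/2 × 1 = 43.36
  [2.25→4.25]: (49.35+51.69)/2 × 2 = 101.04
  [4.25→8.25]: (51.69+34.33)/2 × 4 = 172.04
  Sum = 341.55625 mcg/mL·hr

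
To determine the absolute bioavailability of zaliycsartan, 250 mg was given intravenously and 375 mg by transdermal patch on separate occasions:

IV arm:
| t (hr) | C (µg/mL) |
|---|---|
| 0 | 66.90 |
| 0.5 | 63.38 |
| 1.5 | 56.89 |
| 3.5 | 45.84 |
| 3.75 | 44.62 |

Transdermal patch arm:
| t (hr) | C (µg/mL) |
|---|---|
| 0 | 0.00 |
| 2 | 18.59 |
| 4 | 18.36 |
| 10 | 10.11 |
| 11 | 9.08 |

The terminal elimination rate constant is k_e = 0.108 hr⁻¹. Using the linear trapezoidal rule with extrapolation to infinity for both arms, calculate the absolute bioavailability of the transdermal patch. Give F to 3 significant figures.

Trapezoidal AUC_0→3.75 (IV):
  [0→0.5]: (66.90+63.38)/2 × 0.5 = 32.57
  [0.5→1.5]: (63.38+56.89)/2 × 1 = 60.135
  [1.5→3.5]: (56.89+45.84)/2 × 2 = 102.73
  [3.5→3.75]: (45.84+44.62)/2 × 0.25 = 11.3075
  Sum = 206.7425 µg/mL·hr
IV tail: 44.62/0.108 = 413.148; AUC_iv,0→∞ = 206.7425 + 413.148 = 619.8905 µg/mL·hr
Trapezoidal AUC_0→11 (transdermal patch):
  [0→2]: (0.00+18.59)/2 × 2 = 18.59
  [2→4]: (18.59+18.36)/2 × 2 = 36.95
  [4→10]: (18.36+10.11)/2 × 6 = 85.41
  [10→11]: (10.11+9.08)/2 × 1 = 9.595
  Sum = 150.545 µg/mL·hr
transdermal patch tail: 9.08/0.108 = 84.074; AUC_ev,0→∞ = 150.545 + 84.074 = 234.619 µg/mL·hr
F = (AUC_ev/D_ev)/(AUC_iv/D_iv) = (234.619/375)/(619.8905/250) = 0.625651/2.479562 = 0.2523

F = 0.252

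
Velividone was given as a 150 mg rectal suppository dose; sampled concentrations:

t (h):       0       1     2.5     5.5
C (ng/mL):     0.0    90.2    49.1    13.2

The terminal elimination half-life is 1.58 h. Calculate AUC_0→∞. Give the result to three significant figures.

Trapezoidal AUC_0→5.5:
  [0→1]: (0.0+90.2)/2 × 1 = 45.1
  [1→2.5]: (90.2+49.1)/2 × 1.5 = 104.475
  [2.5→5.5]: (49.1+13.2)/2 × 3 = 93.45
  Sum = 243.025 ng/mL·h
k_e = ln2 / t½ = 0.693147 / 1.58 = 0.4387 h^-1
Extrapolated tail: C_last / k_e = 13.2 / 0.4387 = 30.089
AUC_0→∞ = 243.025 + 30.089 = 273.114 ng/mL·h

AUC = 273 ng/mL·h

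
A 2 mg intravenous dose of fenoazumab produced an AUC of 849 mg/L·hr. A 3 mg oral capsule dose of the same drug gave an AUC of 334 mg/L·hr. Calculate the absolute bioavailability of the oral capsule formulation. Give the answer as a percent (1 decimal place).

F = 26.2%

F = (AUC_ev / D_ev) / (AUC_iv / D_iv)
  = (334/3) / (849/2)
  = 111.333 / 424.5 = 0.2623
  = 26.23%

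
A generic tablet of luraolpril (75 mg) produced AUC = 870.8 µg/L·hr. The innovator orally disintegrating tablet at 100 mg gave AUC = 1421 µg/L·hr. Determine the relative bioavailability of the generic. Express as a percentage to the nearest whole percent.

F_rel = (AUC_test/D_test) / (AUC_ref/D_ref)
      = (870.8/75) / (1421/100)
      = 11.6107 / 14.21 = 0.8171 = 81.71%

F_rel = 82%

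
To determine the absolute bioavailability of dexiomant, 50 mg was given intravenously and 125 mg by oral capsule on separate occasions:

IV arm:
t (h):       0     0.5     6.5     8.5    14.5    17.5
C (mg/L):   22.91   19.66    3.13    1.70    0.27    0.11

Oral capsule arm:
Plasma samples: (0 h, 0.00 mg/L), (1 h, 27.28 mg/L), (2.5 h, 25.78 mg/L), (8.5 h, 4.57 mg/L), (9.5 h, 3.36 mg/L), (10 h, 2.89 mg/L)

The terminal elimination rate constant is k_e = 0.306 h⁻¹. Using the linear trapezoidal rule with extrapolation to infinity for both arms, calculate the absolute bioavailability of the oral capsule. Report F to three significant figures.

F = 0.703

Trapezoidal AUC_0→17.5 (IV):
  [0→0.5]: (22.91+19.66)/2 × 0.5 = 10.6425
  [0.5→6.5]: (19.66+3.13)/2 × 6 = 68.37
  [6.5→8.5]: (3.13+1.70)/2 × 2 = 4.83
  [8.5→14.5]: (1.70+0.27)/2 × 6 = 5.91
  [14.5→17.5]: (0.27+0.11)/2 × 3 = 0.57
  Sum = 90.3225 mg/L·h
IV tail: 0.11/0.306 = 0.359; AUC_iv,0→∞ = 90.3225 + 0.359 = 90.6815 mg/L·h
Trapezoidal AUC_0→10 (oral capsule):
  [0→1]: (0.00+27.28)/2 × 1 = 13.64
  [1→2.5]: (27.28+25.78)/2 × 1.5 = 39.795
  [2.5→8.5]: (25.78+4.57)/2 × 6 = 91.05
  [8.5→9.5]: (4.57+3.36)/2 × 1 = 3.965
  [9.5→10]: (3.36+2.89)/2 × 0.5 = 1.5625
  Sum = 150.0125 mg/L·h
oral capsule tail: 2.89/0.306 = 9.444; AUC_ev,0→∞ = 150.0125 + 9.444 = 159.4565 mg/L·h
F = (AUC_ev/D_ev)/(AUC_iv/D_iv) = (159.4565/125)/(90.6815/50) = 1.275652/1.81363 = 0.7034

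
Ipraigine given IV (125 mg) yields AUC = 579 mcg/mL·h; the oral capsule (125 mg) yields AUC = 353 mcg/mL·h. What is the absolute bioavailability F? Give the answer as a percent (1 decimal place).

F = 61.0%

F = (AUC_ev / D_ev) / (AUC_iv / D_iv)
  = (353/125) / (579/125)
  = 2.824 / 4.632 = 0.6097
  = 60.97%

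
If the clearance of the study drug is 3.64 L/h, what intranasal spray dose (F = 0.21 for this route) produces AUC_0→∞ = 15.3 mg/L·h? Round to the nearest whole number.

Dose = 265 mg

Dose = CL × AUC_0→∞ / F
     = 3.64 × 15.3 / 0.21 = 265.2 mg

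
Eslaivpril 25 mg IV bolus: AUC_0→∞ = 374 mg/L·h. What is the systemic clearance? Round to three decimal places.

CL = 0.067 L/h

CL = Dose_iv / AUC_0→∞
   = 25 / 374 = 0.0668449 L/h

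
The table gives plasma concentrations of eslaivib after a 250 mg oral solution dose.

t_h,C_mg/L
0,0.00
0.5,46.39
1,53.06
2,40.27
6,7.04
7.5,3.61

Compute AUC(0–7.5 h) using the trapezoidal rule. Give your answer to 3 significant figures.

AUC = 186 mg/L·h

Trapezoidal AUC_0→7.5:
  [0→0.5]: (0.00+46.39)/2 × 0.5 = 11.5975
  [0.5→1]: (46.39+53.06)/2 × 0.5 = 24.8625
  [1→2]: (53.06+40.27)/2 × 1 = 46.665
  [2→6]: (40.27+7.04)/2 × 4 = 94.62
  [6→7.5]: (7.04+3.61)/2 × 1.5 = 7.9875
  Sum = 185.7325 mg/L·h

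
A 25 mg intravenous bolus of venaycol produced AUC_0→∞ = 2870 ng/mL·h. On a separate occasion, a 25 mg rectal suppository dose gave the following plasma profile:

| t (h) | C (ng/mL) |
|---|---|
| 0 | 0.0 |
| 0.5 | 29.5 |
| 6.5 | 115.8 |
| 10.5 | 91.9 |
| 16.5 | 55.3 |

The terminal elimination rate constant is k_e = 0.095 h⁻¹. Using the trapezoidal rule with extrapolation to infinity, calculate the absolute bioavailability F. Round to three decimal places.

Trapezoidal AUC_0→16.5 (rectal suppository):
  [0→0.5]: (0.0+29.5)/2 × 0.5 = 7.375
  [0.5→6.5]: (29.5+115.8)/2 × 6 = 435.9
  [6.5→10.5]: (115.8+91.9)/2 × 4 = 415.4
  [10.5→16.5]: (91.9+55.3)/2 × 6 = 441.6
  Sum = 1300.275 ng/mL·h
Tail: C_last/k_e = 55.3/0.095 = 582.105
AUC_0→∞ (rectal suppository) = 1300.275 + 582.105 = 1882.38 ng/mL·h
F = (AUC_ev/D_ev)/(AUC_iv/D_iv) = (1882.38/25)/(2870/25) = 75.2952/114.8 = 0.6559

F = 0.656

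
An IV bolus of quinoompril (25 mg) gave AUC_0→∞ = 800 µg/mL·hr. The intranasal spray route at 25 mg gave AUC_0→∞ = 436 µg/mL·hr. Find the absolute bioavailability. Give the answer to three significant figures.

F = 0.545

F = (AUC_ev / D_ev) / (AUC_iv / D_iv)
  = (436/25) / (800/25)
  = 17.44 / 32 = 0.5450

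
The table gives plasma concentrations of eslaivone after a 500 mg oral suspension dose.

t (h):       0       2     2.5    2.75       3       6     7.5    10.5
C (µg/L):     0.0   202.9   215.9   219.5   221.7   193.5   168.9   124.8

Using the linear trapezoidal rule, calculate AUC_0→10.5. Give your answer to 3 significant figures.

AUC = 1750 µg/L·h

Trapezoidal AUC_0→10.5:
  [0→2]: (0.0+202.9)/2 × 2 = 202.9
  [2→2.5]: (202.9+215.9)/2 × 0.5 = 104.7
  [2.5→2.75]: (215.9+219.5)/2 × 0.25 = 54.425
  [2.75→3]: (219.5+221.7)/2 × 0.25 = 55.15
  [3→6]: (221.7+193.5)/2 × 3 = 622.8
  [6→7.5]: (193.5+168.9)/2 × 1.5 = 271.8
  [7.5→10.5]: (168.9+124.8)/2 × 3 = 440.55
  Sum = 1752.325 µg/L·h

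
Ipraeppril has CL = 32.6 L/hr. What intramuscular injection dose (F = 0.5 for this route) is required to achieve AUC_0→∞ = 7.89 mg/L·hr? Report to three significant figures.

Dose = CL × AUC_0→∞ / F
     = 32.6 × 7.89 / 0.5 = 514.428 mg

Dose = 514 mg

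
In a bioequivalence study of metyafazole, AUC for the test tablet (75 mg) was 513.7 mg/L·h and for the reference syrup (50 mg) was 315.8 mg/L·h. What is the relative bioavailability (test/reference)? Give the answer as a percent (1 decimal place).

F_rel = (AUC_test/D_test) / (AUC_ref/D_ref)
      = (513.7/75) / (315.8/50)
      = 6.84933 / 6.316 = 1.0844 = 108.44%

F_rel = 108.4%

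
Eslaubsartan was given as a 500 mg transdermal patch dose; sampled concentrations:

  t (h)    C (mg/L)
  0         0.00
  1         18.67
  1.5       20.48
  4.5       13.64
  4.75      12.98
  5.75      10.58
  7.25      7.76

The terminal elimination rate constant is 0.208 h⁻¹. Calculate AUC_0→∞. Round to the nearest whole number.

AUC = 136 mg/L·h

Trapezoidal AUC_0→7.25:
  [0→1]: (0.00+18.67)/2 × 1 = 9.335
  [1→1.5]: (18.67+20.48)/2 × 0.5 = 9.7875
  [1.5→4.5]: (20.48+13.64)/2 × 3 = 51.18
  [4.5→4.75]: (13.64+12.98)/2 × 0.25 = 3.3275
  [4.75→5.75]: (12.98+10.58)/2 × 1 = 11.78
  [5.75→7.25]: (10.58+7.76)/2 × 1.5 = 13.755
  Sum = 99.165 mg/L·h
Extrapolated tail: C_last / k_e = 7.76 / 0.208 = 37.308
AUC_0→∞ = 99.165 + 37.308 = 136.473 mg/L·h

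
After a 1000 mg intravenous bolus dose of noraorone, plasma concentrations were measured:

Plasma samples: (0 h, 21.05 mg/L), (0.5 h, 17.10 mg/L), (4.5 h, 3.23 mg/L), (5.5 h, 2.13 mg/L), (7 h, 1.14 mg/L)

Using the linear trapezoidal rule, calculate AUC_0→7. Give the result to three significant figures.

Trapezoidal AUC_0→7:
  [0→0.5]: (21.05+17.10)/2 × 0.5 = 9.5375
  [0.5→4.5]: (17.10+3.23)/2 × 4 = 40.66
  [4.5→5.5]: (3.23+2.13)/2 × 1 = 2.68
  [5.5→7]: (2.13+1.14)/2 × 1.5 = 2.4525
  Sum = 55.33 mg/L·h

AUC = 55.3 mg/L·h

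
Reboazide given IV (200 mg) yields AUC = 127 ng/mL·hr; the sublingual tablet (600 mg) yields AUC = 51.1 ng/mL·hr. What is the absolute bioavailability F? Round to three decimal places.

F = (AUC_ev / D_ev) / (AUC_iv / D_iv)
  = (51.1/600) / (127/200)
  = 0.0851667 / 0.635 = 0.1341

F = 0.134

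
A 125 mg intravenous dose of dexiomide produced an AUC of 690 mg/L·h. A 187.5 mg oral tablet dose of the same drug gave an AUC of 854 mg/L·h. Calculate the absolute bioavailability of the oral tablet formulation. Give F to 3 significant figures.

F = 0.825

F = (AUC_ev / D_ev) / (AUC_iv / D_iv)
  = (854/187.5) / (690/125)
  = 4.55467 / 5.52 = 0.8251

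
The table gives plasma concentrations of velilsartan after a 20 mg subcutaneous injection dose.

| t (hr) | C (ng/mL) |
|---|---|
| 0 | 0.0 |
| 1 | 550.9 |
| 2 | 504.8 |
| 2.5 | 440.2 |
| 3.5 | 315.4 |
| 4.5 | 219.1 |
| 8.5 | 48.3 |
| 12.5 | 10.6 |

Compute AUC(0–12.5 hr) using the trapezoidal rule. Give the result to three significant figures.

Trapezoidal AUC_0→12.5:
  [0→1]: (0.0+550.9)/2 × 1 = 275.45
  [1→2]: (550.9+504.8)/2 × 1 = 527.85
  [2→2.5]: (504.8+440.2)/2 × 0.5 = 236.25
  [2.5→3.5]: (440.2+315.4)/2 × 1 = 377.8
  [3.5→4.5]: (315.4+219.1)/2 × 1 = 267.25
  [4.5→8.5]: (219.1+48.3)/2 × 4 = 534.8
  [8.5→12.5]: (48.3+10.6)/2 × 4 = 117.8
  Sum = 2337.2 ng/mL·hr

AUC = 2340 ng/mL·hr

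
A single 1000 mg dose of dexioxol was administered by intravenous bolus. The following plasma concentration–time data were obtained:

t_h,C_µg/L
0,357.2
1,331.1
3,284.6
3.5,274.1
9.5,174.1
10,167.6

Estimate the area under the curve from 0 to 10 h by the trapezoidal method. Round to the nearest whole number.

AUC = 2530 µg/L·h

Trapezoidal AUC_0→10:
  [0→1]: (357.2+331.1)/2 × 1 = 344.15
  [1→3]: (331.1+284.6)/2 × 2 = 615.7
  [3→3.5]: (284.6+274.1)/2 × 0.5 = 139.675
  [3.5→9.5]: (274.1+174.1)/2 × 6 = 1344.6
  [9.5→10]: (174.1+167.6)/2 × 0.5 = 85.425
  Sum = 2529.55 µg/L·h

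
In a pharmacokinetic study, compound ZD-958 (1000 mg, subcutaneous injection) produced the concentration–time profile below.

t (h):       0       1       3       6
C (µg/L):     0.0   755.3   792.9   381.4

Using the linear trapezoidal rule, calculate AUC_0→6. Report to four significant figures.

AUC = 3687 µg/L·h

Trapezoidal AUC_0→6:
  [0→1]: (0.0+755.3)/2 × 1 = 377.65
  [1→3]: (755.3+792.9)/2 × 2 = 1548.2
  [3→6]: (792.9+381.4)/2 × 3 = 1761.45
  Sum = 3687.3 µg/L·h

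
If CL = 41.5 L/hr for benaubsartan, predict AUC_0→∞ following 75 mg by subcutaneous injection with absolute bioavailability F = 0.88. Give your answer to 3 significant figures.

AUC_0→∞ = F × Dose / CL
        = 0.88 × 75 / 41.5 = 1.59036 mg/L·hr

AUC = 1.59 mg/L·hr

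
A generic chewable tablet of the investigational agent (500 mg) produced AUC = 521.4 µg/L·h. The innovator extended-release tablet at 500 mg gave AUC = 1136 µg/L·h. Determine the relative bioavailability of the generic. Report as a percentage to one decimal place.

F_rel = (AUC_test/D_test) / (AUC_ref/D_ref)
      = (521.4/500) / (1136/500)
      = 1.0428 / 2.272 = 0.4590 = 45.90%

F_rel = 45.9%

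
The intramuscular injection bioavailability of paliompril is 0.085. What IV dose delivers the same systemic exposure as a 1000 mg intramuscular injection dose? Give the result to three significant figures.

D_iv = 85.0 mg

Systemic exposure from an extravascular dose = F × D_ev, so the equivalent IV dose is F × D_ev.
D_iv = F × D_ev = 0.085 × 1000 = 85 mg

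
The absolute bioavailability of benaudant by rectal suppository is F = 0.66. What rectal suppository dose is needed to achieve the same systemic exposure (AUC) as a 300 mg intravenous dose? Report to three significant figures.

D_rectal = 455 mg

For equal systemic exposure: F × D_ev = D_iv
D_ev = D_iv / F = 300 / 0.66 = 454.545 mg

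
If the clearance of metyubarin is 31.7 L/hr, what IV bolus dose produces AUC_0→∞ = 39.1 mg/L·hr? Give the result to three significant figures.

Dose_iv = CL × AUC_0→∞
     = 31.7 × 39.1 = 1239.47 mg

Dose = 1240 mg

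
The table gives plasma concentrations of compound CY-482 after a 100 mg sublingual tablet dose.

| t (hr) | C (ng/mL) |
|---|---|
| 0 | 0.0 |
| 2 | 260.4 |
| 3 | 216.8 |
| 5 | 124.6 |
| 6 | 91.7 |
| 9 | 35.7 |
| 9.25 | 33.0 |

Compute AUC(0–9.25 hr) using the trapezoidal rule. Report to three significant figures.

AUC = 1150 ng/mL·hr

Trapezoidal AUC_0→9.25:
  [0→2]: (0.0+260.4)/2 × 2 = 260.4
  [2→3]: (260.4+216.8)/2 × 1 = 238.6
  [3→5]: (216.8+124.6)/2 × 2 = 341.4
  [5→6]: (124.6+91.7)/2 × 1 = 108.15
  [6→9]: (91.7+35.7)/2 × 3 = 191.1
  [9→9.25]: (35.7+33.0)/2 × 0.25 = 8.5875
  Sum = 1148.2375 ng/mL·hr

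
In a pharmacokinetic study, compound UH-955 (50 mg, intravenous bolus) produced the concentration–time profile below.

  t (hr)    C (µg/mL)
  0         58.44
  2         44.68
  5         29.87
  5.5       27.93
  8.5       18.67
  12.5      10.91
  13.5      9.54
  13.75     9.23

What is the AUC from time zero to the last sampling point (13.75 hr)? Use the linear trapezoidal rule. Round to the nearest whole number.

AUC = 371 µg/mL·hr

Trapezoidal AUC_0→13.75:
  [0→2]: (58.44+44.68)/2 × 2 = 103.12
  [2→5]: (44.68+29.87)/2 × 3 = 111.825
  [5→5.5]: (29.87+27.93)/2 × 0.5 = 14.45
  [5.5→8.5]: (27.93+18.67)/2 × 3 = 69.9
  [8.5→12.5]: (18.67+10.91)/2 × 4 = 59.16
  [12.5→13.5]: (10.91+9.54)/2 × 1 = 10.225
  [13.5→13.75]: (9.54+9.23)/2 × 0.25 = 2.34625
  Sum = 371.02625 µg/mL·hr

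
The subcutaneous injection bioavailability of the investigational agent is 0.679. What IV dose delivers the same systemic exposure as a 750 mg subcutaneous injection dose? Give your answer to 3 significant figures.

D_iv = 509 mg

Systemic exposure from an extravascular dose = F × D_ev, so the equivalent IV dose is F × D_ev.
D_iv = F × D_ev = 0.679 × 750 = 509.25 mg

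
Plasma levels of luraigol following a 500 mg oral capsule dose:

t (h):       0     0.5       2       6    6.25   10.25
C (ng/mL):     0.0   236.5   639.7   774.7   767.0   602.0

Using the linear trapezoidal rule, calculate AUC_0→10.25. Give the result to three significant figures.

Trapezoidal AUC_0→10.25:
  [0→0.5]: (0.0+236.5)/2 × 0.5 = 59.125
  [0.5→2]: (236.5+639.7)/2 × 1.5 = 657.15
  [2→6]: (639.7+774.7)/2 × 4 = 2828.8
  [6→6.25]: (774.7+767.0)/2 × 0.25 = 192.7125
  [6.25→10.25]: (767.0+602.0)/2 × 4 = 2738.0
  Sum = 6475.7875 ng/mL·h

AUC = 6480 ng/mL·h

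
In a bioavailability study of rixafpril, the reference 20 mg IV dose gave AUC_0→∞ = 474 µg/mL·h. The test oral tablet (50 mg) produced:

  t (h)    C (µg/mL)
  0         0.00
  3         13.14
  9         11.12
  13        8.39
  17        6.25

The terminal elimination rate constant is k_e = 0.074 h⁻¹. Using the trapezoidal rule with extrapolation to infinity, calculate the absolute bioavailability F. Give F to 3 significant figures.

F = 0.207

Trapezoidal AUC_0→17 (oral tablet):
  [0→3]: (0.00+13.14)/2 × 3 = 19.71
  [3→9]: (13.14+11.12)/2 × 6 = 72.78
  [9→13]: (11.12+8.39)/2 × 4 = 39.02
  [13→17]: (8.39+6.25)/2 × 4 = 29.28
  Sum = 160.79 µg/mL·h
Tail: C_last/k_e = 6.25/0.074 = 84.459
AUC_0→∞ (oral tablet) = 160.79 + 84.459 = 245.249 µg/mL·h
F = (AUC_ev/D_ev)/(AUC_iv/D_iv) = (245.249/50)/(474/20) = 4.90498/23.7 = 0.2070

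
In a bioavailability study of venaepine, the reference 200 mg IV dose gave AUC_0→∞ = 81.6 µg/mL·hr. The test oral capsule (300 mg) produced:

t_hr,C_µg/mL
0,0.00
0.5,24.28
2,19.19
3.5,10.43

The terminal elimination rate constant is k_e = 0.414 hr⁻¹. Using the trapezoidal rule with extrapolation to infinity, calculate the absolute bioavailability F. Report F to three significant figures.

F = 0.703

Trapezoidal AUC_0→3.5 (oral capsule):
  [0→0.5]: (0.00+24.28)/2 × 0.5 = 6.07
  [0.5→2]: (24.28+19.19)/2 × 1.5 = 32.6025
  [2→3.5]: (19.19+10.43)/2 × 1.5 = 22.215
  Sum = 60.8875 µg/mL·hr
Tail: C_last/k_e = 10.43/0.414 = 25.193
AUC_0→∞ (oral capsule) = 60.8875 + 25.193 = 86.0805 µg/mL·hr
F = (AUC_ev/D_ev)/(AUC_iv/D_iv) = (86.0805/300)/(81.6/200) = 0.286935/0.408 = 0.7033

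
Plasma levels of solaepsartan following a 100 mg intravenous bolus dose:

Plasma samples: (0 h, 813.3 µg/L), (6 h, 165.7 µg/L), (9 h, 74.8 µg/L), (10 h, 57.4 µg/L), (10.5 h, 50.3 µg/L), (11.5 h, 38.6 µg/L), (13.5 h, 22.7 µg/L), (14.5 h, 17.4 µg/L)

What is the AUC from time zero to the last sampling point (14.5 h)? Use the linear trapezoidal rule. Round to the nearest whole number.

Trapezoidal AUC_0→14.5:
  [0→6]: (813.3+165.7)/2 × 6 = 2937.0
  [6→9]: (165.7+74.8)/2 × 3 = 360.75
  [9→10]: (74.8+57.4)/2 × 1 = 66.1
  [10→10.5]: (57.4+50.3)/2 × 0.5 = 26.925
  [10.5→11.5]: (50.3+38.6)/2 × 1 = 44.45
  [11.5→13.5]: (38.6+22.7)/2 × 2 = 61.3
  [13.5→14.5]: (22.7+17.4)/2 × 1 = 20.05
  Sum = 3516.575 µg/L·h

AUC = 3517 µg/L·h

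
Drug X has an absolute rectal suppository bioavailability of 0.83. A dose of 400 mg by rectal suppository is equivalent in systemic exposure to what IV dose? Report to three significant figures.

D_iv = 332 mg

Systemic exposure from an extravascular dose = F × D_ev, so the equivalent IV dose is F × D_ev.
D_iv = F × D_ev = 0.83 × 400 = 332 mg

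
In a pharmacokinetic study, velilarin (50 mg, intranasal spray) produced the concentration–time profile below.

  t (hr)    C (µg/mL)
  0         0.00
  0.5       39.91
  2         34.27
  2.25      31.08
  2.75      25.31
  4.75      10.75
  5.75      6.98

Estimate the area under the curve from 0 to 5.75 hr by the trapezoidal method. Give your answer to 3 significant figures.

Trapezoidal AUC_0→5.75:
  [0→0.5]: (0.00+39.91)/2 × 0.5 = 9.9775
  [0.5→2]: (39.91+34.27)/2 × 1.5 = 55.635
  [2→2.25]: (34.27+31.08)/2 × 0.25 = 8.16875
  [2.25→2.75]: (31.08+25.31)/2 × 0.5 = 14.0975
  [2.75→4.75]: (25.31+10.75)/2 × 2 = 36.06
  [4.75→5.75]: (10.75+6.98)/2 × 1 = 8.865
  Sum = 132.80375 µg/mL·hr

AUC = 133 µg/mL·hr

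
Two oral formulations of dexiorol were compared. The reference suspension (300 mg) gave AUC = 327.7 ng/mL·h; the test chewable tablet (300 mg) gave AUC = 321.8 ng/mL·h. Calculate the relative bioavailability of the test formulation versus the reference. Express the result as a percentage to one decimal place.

F_rel = 98.2%

F_rel = (AUC_test/D_test) / (AUC_ref/D_ref)
      = (321.8/300) / (327.7/300)
      = 1.07267 / 1.09233 = 0.9820 = 98.20%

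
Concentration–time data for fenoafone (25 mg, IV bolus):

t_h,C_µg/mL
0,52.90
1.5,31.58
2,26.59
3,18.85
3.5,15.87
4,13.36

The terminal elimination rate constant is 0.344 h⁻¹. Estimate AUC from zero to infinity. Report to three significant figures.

AUC = 155 µg/mL·h

Trapezoidal AUC_0→4:
  [0→1.5]: (52.90+31.58)/2 × 1.5 = 63.36
  [1.5→2]: (31.58+26.59)/2 × 0.5 = 14.5425
  [2→3]: (26.59+18.85)/2 × 1 = 22.72
  [3→3.5]: (18.85+15.87)/2 × 0.5 = 8.68
  [3.5→4]: (15.87+13.36)/2 × 0.5 = 7.3075
  Sum = 116.61 µg/mL·h
Extrapolated tail: C_last / k_e = 13.36 / 0.344 = 38.837
AUC_0→∞ = 116.61 + 38.837 = 155.447 µg/mL·h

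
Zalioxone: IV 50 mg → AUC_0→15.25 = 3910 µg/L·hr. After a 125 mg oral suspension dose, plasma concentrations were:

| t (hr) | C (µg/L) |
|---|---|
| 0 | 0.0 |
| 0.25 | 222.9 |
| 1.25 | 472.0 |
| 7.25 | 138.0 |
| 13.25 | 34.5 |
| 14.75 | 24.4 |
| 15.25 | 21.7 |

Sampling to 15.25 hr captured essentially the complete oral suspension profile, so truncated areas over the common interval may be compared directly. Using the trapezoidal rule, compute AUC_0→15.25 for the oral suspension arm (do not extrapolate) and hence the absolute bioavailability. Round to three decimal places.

Trapezoidal AUC_0→15.25 (oral suspension):
  [0→0.25]: (0.0+222.9)/2 × 0.25 = 27.8625
  [0.25→1.25]: (222.9+472.0)/2 × 1 = 347.45
  [1.25→7.25]: (472.0+138.0)/2 × 6 = 1830.0
  [7.25→13.25]: (138.0+34.5)/2 × 6 = 517.5
  [13.25→14.75]: (34.5+24.4)/2 × 1.5 = 44.175
  [14.75→15.25]: (24.4+21.7)/2 × 0.5 = 11.525
  Sum = 2778.5125 µg/L·hr
F = (AUC_ev/D_ev)/(AUC_iv/D_iv) = (2778.5125/125)/(3910/50) = 22.2281/78.2 = 0.2842

F = 0.284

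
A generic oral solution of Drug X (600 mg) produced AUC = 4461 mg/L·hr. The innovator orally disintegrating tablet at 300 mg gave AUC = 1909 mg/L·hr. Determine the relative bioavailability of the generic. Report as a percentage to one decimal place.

F_rel = 116.8%

F_rel = (AUC_test/D_test) / (AUC_ref/D_ref)
      = (4461/600) / (1909/300)
      = 7.435 / 6.36333 = 1.1684 = 116.84%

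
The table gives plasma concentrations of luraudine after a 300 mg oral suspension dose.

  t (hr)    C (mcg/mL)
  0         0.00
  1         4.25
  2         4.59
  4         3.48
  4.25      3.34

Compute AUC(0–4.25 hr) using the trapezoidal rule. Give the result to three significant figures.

AUC = 15.5 mcg/mL·hr

Trapezoidal AUC_0→4.25:
  [0→1]: (0.00+4.25)/2 × 1 = 2.125
  [1→2]: (4.25+4.59)/2 × 1 = 4.42
  [2→4]: (4.59+3.48)/2 × 2 = 8.07
  [4→4.25]: (3.48+3.34)/2 × 0.25 = 0.8525
  Sum = 15.4675 mcg/mL·hr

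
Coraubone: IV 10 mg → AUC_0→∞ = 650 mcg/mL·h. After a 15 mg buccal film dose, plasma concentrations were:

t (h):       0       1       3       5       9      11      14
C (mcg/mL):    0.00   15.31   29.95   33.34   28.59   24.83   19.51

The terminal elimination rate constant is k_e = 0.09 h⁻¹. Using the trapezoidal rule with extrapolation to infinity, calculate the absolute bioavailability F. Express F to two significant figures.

Trapezoidal AUC_0→14 (buccal film):
  [0→1]: (0.00+15.31)/2 × 1 = 7.655
  [1→3]: (15.31+29.95)/2 × 2 = 45.26
  [3→5]: (29.95+33.34)/2 × 2 = 63.29
  [5→9]: (33.34+28.59)/2 × 4 = 123.86
  [9→11]: (28.59+24.83)/2 × 2 = 53.42
  [11→14]: (24.83+19.51)/2 × 3 = 66.51
  Sum = 359.995 mcg/mL·h
Tail: C_last/k_e = 19.51/0.09 = 216.778
AUC_0→∞ (buccal film) = 359.995 + 216.778 = 576.773 mcg/mL·h
F = (AUC_ev/D_ev)/(AUC_iv/D_iv) = (576.773/15)/(650/10) = 38.4515/65 = 0.5916

F = 0.59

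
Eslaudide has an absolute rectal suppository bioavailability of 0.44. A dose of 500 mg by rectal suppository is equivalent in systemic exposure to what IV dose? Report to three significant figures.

Systemic exposure from an extravascular dose = F × D_ev, so the equivalent IV dose is F × D_ev.
D_iv = F × D_ev = 0.44 × 500 = 220 mg

D_iv = 220 mg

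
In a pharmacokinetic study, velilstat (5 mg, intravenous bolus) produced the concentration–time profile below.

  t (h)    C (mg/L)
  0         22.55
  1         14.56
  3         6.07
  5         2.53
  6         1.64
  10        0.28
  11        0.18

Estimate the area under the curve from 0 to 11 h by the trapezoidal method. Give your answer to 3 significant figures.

Trapezoidal AUC_0→11:
  [0→1]: (22.55+14.56)/2 × 1 = 18.555
  [1→3]: (14.56+6.07)/2 × 2 = 20.63
  [3→5]: (6.07+2.53)/2 × 2 = 8.6
  [5→6]: (2.53+1.64)/2 × 1 = 2.085
  [6→10]: (1.64+0.28)/2 × 4 = 3.84
  [10→11]: (0.28+0.18)/2 × 1 = 0.23
  Sum = 53.94 mg/L·h

AUC = 53.9 mg/L·h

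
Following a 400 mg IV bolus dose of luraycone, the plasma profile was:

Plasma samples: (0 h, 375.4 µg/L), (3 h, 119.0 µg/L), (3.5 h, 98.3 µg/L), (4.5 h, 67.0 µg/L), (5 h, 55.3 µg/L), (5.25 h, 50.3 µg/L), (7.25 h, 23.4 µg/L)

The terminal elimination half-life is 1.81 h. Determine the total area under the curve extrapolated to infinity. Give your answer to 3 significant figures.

AUC = 1060 µg/L·h

Trapezoidal AUC_0→7.25:
  [0→3]: (375.4+119.0)/2 × 3 = 741.6
  [3→3.5]: (119.0+98.3)/2 × 0.5 = 54.325
  [3.5→4.5]: (98.3+67.0)/2 × 1 = 82.65
  [4.5→5]: (67.0+55.3)/2 × 0.5 = 30.575
  [5→5.25]: (55.3+50.3)/2 × 0.25 = 13.2
  [5.25→7.25]: (50.3+23.4)/2 × 2 = 73.7
  Sum = 996.05 µg/L·h
k_e = ln2 / t½ = 0.693147 / 1.81 = 0.3830 h^-1
Extrapolated tail: C_last / k_e = 23.4 / 0.383 = 61.097
AUC_0→∞ = 996.05 + 61.097 = 1057.147 µg/L·h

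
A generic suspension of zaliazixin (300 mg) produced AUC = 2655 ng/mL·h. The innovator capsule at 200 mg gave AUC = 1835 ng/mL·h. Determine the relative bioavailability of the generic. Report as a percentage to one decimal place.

F_rel = 96.5%

F_rel = (AUC_test/D_test) / (AUC_ref/D_ref)
      = (2655/300) / (1835/200)
      = 8.85 / 9.175 = 0.9646 = 96.46%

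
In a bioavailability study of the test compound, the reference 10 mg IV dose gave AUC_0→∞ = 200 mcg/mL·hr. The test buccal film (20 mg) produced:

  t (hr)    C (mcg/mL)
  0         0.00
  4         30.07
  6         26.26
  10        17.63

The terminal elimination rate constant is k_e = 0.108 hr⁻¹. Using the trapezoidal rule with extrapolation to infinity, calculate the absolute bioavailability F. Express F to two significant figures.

F = 0.92

Trapezoidal AUC_0→10 (buccal film):
  [0→4]: (0.00+30.07)/2 × 4 = 60.14
  [4→6]: (30.07+26.26)/2 × 2 = 56.33
  [6→10]: (26.26+17.63)/2 × 4 = 87.78
  Sum = 204.25 mcg/mL·hr
Tail: C_last/k_e = 17.63/0.108 = 163.241
AUC_0→∞ (buccal film) = 204.25 + 163.241 = 367.491 mcg/mL·hr
F = (AUC_ev/D_ev)/(AUC_iv/D_iv) = (367.491/20)/(200/10) = 18.37455/20 = 0.9187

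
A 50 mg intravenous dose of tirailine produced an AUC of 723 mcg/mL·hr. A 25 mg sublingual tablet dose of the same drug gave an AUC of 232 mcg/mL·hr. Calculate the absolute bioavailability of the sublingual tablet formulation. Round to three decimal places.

F = 0.642

F = (AUC_ev / D_ev) / (AUC_iv / D_iv)
  = (232/25) / (723/50)
  = 9.28 / 14.46 = 0.6418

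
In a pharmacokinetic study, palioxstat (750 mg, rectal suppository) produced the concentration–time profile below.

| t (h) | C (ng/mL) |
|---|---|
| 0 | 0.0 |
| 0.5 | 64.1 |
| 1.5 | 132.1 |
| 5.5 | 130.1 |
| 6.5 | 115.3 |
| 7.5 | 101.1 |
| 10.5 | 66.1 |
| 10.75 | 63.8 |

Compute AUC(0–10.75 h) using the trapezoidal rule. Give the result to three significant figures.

Trapezoidal AUC_0→10.75:
  [0→0.5]: (0.0+64.1)/2 × 0.5 = 16.025
  [0.5→1.5]: (64.1+132.1)/2 × 1 = 98.1
  [1.5→5.5]: (132.1+130.1)/2 × 4 = 524.4
  [5.5→6.5]: (130.1+115.3)/2 × 1 = 122.7
  [6.5→7.5]: (115.3+101.1)/2 × 1 = 108.2
  [7.5→10.5]: (101.1+66.1)/2 × 3 = 250.8
  [10.5→10.75]: (66.1+63.8)/2 × 0.25 = 16.2375
  Sum = 1136.4625 ng/mL·h

AUC = 1140 ng/mL·h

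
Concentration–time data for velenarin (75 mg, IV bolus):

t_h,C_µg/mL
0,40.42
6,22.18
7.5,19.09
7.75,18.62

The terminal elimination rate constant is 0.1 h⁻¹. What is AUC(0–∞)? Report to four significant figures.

AUC = 409.7 µg/mL·h

Trapezoidal AUC_0→7.75:
  [0→6]: (40.42+22.18)/2 × 6 = 187.8
  [6→7.5]: (22.18+19.09)/2 × 1.5 = 30.9525
  [7.5→7.75]: (19.09+18.62)/2 × 0.25 = 4.71375
  Sum = 223.46625 µg/mL·h
Extrapolated tail: C_last / k_e = 18.62 / 0.1 = 186.200
AUC_0→∞ = 223.46625 + 186.200 = 409.66625 µg/mL·h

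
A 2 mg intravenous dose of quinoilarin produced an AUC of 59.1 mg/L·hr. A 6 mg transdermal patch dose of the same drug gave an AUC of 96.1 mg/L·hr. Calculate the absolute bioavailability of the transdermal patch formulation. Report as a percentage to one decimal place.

F = (AUC_ev / D_ev) / (AUC_iv / D_iv)
  = (96.1/6) / (59.1/2)
  = 16.0167 / 29.55 = 0.5420
  = 54.20%

F = 54.2%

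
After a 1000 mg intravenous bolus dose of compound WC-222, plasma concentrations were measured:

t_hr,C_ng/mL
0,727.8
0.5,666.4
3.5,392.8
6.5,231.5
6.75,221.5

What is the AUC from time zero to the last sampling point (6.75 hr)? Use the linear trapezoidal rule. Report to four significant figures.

AUC = 2930 ng/mL·hr

Trapezoidal AUC_0→6.75:
  [0→0.5]: (727.8+666.4)/2 × 0.5 = 348.55
  [0.5→3.5]: (666.4+392.8)/2 × 3 = 1588.8
  [3.5→6.5]: (392.8+231.5)/2 × 3 = 936.45
  [6.5→6.75]: (231.5+221.5)/2 × 0.25 = 56.625
  Sum = 2930.425 ng/mL·hr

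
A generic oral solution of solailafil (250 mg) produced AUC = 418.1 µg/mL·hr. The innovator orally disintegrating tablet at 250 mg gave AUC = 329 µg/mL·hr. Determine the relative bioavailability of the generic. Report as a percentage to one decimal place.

F_rel = (AUC_test/D_test) / (AUC_ref/D_ref)
      = (418.1/250) / (329/250)
      = 1.6724 / 1.316 = 1.2708 = 127.08%

F_rel = 127.1%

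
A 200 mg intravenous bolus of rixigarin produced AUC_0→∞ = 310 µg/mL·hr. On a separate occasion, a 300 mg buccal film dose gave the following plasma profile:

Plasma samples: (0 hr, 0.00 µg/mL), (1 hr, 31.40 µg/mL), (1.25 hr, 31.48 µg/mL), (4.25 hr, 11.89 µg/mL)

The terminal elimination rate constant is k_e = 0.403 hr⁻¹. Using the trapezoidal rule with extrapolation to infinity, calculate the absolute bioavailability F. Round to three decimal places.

Trapezoidal AUC_0→4.25 (buccal film):
  [0→1]: (0.00+31.40)/2 × 1 = 15.7
  [1→1.25]: (31.40+31.48)/2 × 0.25 = 7.86
  [1.25→4.25]: (31.48+11.89)/2 × 3 = 65.055
  Sum = 88.615 µg/mL·hr
Tail: C_last/k_e = 11.89/0.403 = 29.504
AUC_0→∞ (buccal film) = 88.615 + 29.504 = 118.119 µg/mL·hr
F = (AUC_ev/D_ev)/(AUC_iv/D_iv) = (118.119/300)/(310/200) = 0.39373/1.55 = 0.2540

F = 0.254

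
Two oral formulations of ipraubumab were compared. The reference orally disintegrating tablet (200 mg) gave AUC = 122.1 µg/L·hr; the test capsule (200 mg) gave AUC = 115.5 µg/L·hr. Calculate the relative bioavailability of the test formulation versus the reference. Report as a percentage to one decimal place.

F_rel = (AUC_test/D_test) / (AUC_ref/D_ref)
      = (115.5/200) / (122.1/200)
      = 0.5775 / 0.6105 = 0.9459 = 94.59%

F_rel = 94.6%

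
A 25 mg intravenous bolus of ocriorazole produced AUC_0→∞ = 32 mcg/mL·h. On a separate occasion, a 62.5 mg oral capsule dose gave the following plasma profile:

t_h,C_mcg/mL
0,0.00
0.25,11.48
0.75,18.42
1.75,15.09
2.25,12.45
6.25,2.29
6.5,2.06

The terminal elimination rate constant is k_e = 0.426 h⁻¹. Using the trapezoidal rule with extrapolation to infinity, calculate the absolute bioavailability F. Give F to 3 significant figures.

F = 0.843

Trapezoidal AUC_0→6.5 (oral capsule):
  [0→0.25]: (0.00+11.48)/2 × 0.25 = 1.435
  [0.25→0.75]: (11.48+18.42)/2 × 0.5 = 7.475
  [0.75→1.75]: (18.42+15.09)/2 × 1 = 16.755
  [1.75→2.25]: (15.09+12.45)/2 × 0.5 = 6.885
  [2.25→6.25]: (12.45+2.29)/2 × 4 = 29.48
  [6.25→6.5]: (2.29+2.06)/2 × 0.25 = 0.54375
  Sum = 62.57375 mcg/mL·h
Tail: C_last/k_e = 2.06/0.426 = 4.836
AUC_0→∞ (oral capsule) = 62.57375 + 4.836 = 67.40975 mcg/mL·h
F = (AUC_ev/D_ev)/(AUC_iv/D_iv) = (67.40975/62.5)/(32/25) = 1.078556/1.28 = 0.8426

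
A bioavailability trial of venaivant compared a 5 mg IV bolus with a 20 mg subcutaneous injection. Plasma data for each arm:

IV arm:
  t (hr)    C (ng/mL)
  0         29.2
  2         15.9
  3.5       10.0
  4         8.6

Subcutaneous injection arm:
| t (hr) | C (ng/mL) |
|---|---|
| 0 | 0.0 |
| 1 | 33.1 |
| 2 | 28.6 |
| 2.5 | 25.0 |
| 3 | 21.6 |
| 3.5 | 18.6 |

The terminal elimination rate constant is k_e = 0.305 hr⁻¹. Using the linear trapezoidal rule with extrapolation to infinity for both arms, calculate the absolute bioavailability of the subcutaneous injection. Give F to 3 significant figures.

F = 0.368

Trapezoidal AUC_0→4 (IV):
  [0→2]: (29.2+15.9)/2 × 2 = 45.1
  [2→3.5]: (15.9+10.0)/2 × 1.5 = 19.425
  [3.5→4]: (10.0+8.6)/2 × 0.5 = 4.65
  Sum = 69.175 ng/mL·hr
IV tail: 8.6/0.305 = 28.197; AUC_iv,0→∞ = 69.175 + 28.197 = 97.372 ng/mL·hr
Trapezoidal AUC_0→3.5 (subcutaneous injection):
  [0→1]: (0.0+33.1)/2 × 1 = 16.55
  [1→2]: (33.1+28.6)/2 × 1 = 30.85
  [2→2.5]: (28.6+25.0)/2 × 0.5 = 13.4
  [2.5→3]: (25.0+21.6)/2 × 0.5 = 11.65
  [3→3.5]: (21.6+18.6)/2 × 0.5 = 10.05
  Sum = 82.5 ng/mL·hr
subcutaneous injection tail: 18.6/0.305 = 60.984; AUC_ev,0→∞ = 82.5 + 60.984 = 143.484 ng/mL·hr
F = (AUC_ev/D_ev)/(AUC_iv/D_iv) = (143.484/20)/(97.372/5) = 7.1742/19.4744 = 0.3684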